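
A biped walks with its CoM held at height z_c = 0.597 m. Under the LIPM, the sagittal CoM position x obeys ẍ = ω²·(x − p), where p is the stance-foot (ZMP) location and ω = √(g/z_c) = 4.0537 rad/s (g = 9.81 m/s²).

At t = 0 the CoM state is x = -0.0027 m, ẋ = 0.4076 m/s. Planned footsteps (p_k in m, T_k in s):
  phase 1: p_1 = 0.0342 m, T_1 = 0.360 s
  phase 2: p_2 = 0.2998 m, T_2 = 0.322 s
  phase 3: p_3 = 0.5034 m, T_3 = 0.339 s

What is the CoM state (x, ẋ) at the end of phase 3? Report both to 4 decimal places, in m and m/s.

x = 0.1256, ẋ = -1.2400

phase 1: p=0.0342, T=0.360, ωT=1.459332, cosh=2.267738, sinh=2.035346; start (x,ẋ)=(-0.002700, 0.407600) → end (x,ẋ)=(0.155175, 0.619880)
phase 2: p=0.2998, T=0.322, ωT=1.305291, cosh=1.979929, sinh=1.708835; start (x,ẋ)=(0.155175, 0.619880) → end (x,ẋ)=(0.274762, 0.225484)
phase 3: p=0.5034, T=0.339, ωT=1.374204, cosh=2.102486, sinh=1.849445; start (x,ẋ)=(0.274762, 0.225484) → end (x,ẋ)=(0.125566, -1.240042)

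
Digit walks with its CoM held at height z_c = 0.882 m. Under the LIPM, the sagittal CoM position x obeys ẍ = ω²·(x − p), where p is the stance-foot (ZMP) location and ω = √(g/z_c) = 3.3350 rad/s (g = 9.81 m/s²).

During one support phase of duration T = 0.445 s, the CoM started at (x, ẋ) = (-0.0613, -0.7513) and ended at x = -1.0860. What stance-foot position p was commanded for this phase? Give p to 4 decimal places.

p = 0.3583

ωT = 3.3350·0.445 = 1.484075; cosh(ωT) = 2.318798, sinh(ωT) = 2.092086
x(T) = p + (x₀−p)·cosh(ωT) + (ẋ₀/ω)·sinh(ωT) ⇒ p·(1 − cosh) = x(T) − x₀·cosh − (ẋ₀/ω)·sinh
numerator   = -1.0860 − (-0.0613)·2.318798 − (-0.7513/3.3350)·2.092086 = -0.472558
denominator = 1 − 2.318798 = -1.318798
p = -0.472558 / -1.318798 = 0.3583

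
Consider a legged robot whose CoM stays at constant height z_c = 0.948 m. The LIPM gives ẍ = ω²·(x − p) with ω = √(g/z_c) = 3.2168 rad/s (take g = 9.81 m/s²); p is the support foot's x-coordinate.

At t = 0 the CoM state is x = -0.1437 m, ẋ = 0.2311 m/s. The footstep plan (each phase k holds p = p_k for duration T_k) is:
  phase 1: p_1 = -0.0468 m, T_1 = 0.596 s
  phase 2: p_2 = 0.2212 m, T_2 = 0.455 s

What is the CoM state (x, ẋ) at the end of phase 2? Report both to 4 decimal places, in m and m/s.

phase 1: p=-0.0468, T=0.596, ωT=1.917213, cosh=3.474495, sinh=3.327479; start (x,ẋ)=(-0.143700, 0.231100) → end (x,ẋ)=(-0.144427, -0.234246)
phase 2: p=0.2212, T=0.455, ωT=1.463644, cosh=2.276535, sinh=2.045144; start (x,ẋ)=(-0.144427, -0.234246) → end (x,ẋ)=(-0.760090, -2.938664)

x = -0.7601, ẋ = -2.9387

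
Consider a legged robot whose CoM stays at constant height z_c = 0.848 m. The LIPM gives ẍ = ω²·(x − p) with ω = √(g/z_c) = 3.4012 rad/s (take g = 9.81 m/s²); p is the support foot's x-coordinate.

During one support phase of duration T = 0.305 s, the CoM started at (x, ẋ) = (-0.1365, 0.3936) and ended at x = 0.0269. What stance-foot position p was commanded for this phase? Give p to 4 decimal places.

ωT = 3.4012·0.305 = 1.037366; cosh(ωT) = 1.588081, sinh(ωT) = 1.233694
x(T) = p + (x₀−p)·cosh(ωT) + (ẋ₀/ω)·sinh(ωT) ⇒ p·(1 − cosh) = x(T) − x₀·cosh − (ẋ₀/ω)·sinh
numerator   = 0.0269 − (-0.1365)·1.588081 − (0.3936/3.4012)·1.233694 = 0.100905
denominator = 1 − 1.588081 = -0.588081
p = 0.100905 / -0.588081 = -0.1716

p = -0.1716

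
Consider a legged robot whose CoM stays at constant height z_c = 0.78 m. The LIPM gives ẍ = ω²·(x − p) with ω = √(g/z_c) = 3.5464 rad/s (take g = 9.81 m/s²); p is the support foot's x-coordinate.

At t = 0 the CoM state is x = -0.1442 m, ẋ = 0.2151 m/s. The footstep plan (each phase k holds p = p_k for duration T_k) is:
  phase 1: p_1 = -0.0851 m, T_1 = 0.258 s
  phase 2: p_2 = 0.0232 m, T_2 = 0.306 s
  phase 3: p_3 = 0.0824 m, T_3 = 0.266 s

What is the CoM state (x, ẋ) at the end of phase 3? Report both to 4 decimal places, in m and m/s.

x = -0.4124, ẋ = -1.6001

phase 1: p=-0.0851, T=0.258, ωT=0.914971, cosh=1.448616, sinh=1.048088; start (x,ẋ)=(-0.144200, 0.215100) → end (x,ẋ)=(-0.107143, 0.091926)
phase 2: p=0.0232, T=0.306, ωT=1.085198, cosh=1.648931, sinh=1.311096; start (x,ẋ)=(-0.107143, 0.091926) → end (x,ẋ)=(-0.157742, -0.454474)
phase 3: p=0.0824, T=0.266, ωT=0.943342, cosh=1.478938, sinh=1.089614; start (x,ẋ)=(-0.157742, -0.454474) → end (x,ẋ)=(-0.412391, -1.600100)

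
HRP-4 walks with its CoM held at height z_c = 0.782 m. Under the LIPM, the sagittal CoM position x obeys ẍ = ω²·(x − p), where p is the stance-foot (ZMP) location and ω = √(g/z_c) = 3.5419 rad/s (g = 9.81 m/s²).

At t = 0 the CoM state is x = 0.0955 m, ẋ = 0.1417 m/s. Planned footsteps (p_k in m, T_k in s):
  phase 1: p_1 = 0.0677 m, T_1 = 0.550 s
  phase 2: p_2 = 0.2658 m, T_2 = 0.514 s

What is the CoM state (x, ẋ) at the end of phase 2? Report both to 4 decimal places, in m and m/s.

x = 1.1066, ẋ = 3.0927

phase 1: p=0.0677, T=0.550, ωT=1.948045, cosh=3.578756, sinh=3.436204; start (x,ẋ)=(0.095500, 0.141700) → end (x,ẋ)=(0.304661, 0.845455)
phase 2: p=0.2658, T=0.514, ωT=1.820537, cosh=3.168555, sinh=3.006616; start (x,ẋ)=(0.304661, 0.845455) → end (x,ẋ)=(1.106615, 3.092705)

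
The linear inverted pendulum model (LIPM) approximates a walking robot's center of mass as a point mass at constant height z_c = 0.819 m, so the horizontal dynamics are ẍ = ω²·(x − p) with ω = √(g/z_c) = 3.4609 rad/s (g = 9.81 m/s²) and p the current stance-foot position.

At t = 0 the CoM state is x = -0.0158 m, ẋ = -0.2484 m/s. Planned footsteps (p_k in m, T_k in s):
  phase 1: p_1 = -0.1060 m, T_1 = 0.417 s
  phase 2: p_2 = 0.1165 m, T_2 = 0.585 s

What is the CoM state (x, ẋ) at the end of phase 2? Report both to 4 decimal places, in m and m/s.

x = -0.4427, ẋ = -1.8513

phase 1: p=-0.1060, T=0.417, ωT=1.443195, cosh=2.235188, sinh=1.999016; start (x,ẋ)=(-0.015800, -0.248400) → end (x,ẋ)=(-0.047862, 0.068819)
phase 2: p=0.1165, T=0.585, ωT=2.024627, cosh=3.852662, sinh=3.720619; start (x,ẋ)=(-0.047862, 0.068819) → end (x,ẋ)=(-0.442748, -1.851303)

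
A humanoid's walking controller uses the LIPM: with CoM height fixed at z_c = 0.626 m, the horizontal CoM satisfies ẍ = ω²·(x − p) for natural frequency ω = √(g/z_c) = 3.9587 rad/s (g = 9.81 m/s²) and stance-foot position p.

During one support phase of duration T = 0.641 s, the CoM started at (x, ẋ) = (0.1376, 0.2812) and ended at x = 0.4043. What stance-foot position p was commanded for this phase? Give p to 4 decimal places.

ωT = 3.9587·0.641 = 2.537527; cosh(ωT) = 6.363705, sinh(ωT) = 6.284644
x(T) = p + (x₀−p)·cosh(ωT) + (ẋ₀/ω)·sinh(ωT) ⇒ p·(1 − cosh) = x(T) − x₀·cosh − (ẋ₀/ω)·sinh
numerator   = 0.4043 − (0.1376)·6.363705 − (0.2812/3.9587)·6.284644 = -0.917766
denominator = 1 − 6.363705 = -5.363705
p = -0.917766 / -5.363705 = 0.1711

p = 0.1711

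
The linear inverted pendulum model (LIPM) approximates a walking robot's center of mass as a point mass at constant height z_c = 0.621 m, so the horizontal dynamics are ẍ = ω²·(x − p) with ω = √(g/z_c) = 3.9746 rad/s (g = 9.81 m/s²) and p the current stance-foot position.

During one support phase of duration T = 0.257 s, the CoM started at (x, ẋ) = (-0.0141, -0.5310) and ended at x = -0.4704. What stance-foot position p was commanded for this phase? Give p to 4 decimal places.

ωT = 3.9746·0.257 = 1.021472; cosh(ωT) = 1.568672, sinh(ωT) = 1.208608
x(T) = p + (x₀−p)·cosh(ωT) + (ẋ₀/ω)·sinh(ωT) ⇒ p·(1 − cosh) = x(T) − x₀·cosh − (ẋ₀/ω)·sinh
numerator   = -0.4704 − (-0.0141)·1.568672 − (-0.5310/3.9746)·1.208608 = -0.286814
denominator = 1 − 1.568672 = -0.568672
p = -0.286814 / -0.568672 = 0.5044

p = 0.5044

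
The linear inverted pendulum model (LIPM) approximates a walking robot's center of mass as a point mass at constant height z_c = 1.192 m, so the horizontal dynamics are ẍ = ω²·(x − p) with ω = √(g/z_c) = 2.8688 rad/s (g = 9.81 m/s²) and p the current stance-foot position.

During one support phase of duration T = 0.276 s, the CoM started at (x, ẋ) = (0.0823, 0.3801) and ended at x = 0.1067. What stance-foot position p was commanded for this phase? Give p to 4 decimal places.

ωT = 2.8688·0.276 = 0.791789; cosh(ωT) = 1.330188, sinh(ωT) = 0.877154
x(T) = p + (x₀−p)·cosh(ωT) + (ẋ₀/ω)·sinh(ωT) ⇒ p·(1 − cosh) = x(T) − x₀·cosh − (ẋ₀/ω)·sinh
numerator   = 0.1067 − (0.0823)·1.330188 − (0.3801/2.8688)·0.877154 = -0.118992
denominator = 1 − 1.330188 = -0.330188
p = -0.118992 / -0.330188 = 0.3604

p = 0.3604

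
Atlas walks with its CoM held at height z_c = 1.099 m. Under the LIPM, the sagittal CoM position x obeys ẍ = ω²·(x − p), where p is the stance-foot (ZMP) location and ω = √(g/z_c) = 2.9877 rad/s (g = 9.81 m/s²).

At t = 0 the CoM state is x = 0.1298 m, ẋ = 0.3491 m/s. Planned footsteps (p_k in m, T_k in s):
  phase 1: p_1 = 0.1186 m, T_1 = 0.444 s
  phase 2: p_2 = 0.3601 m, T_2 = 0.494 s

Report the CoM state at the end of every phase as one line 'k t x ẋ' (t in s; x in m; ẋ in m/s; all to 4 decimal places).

1 0.4440 0.3458 0.7626
2 0.9380 0.8564 1.6670

phase 1: p=0.1186, T=0.444, ωT=1.326539, cosh=2.016687, sinh=1.751292; start (x,ẋ)=(0.129800, 0.349100) → end (x,ẋ)=(0.345818, 0.762627)
phase 2: p=0.3601, T=0.494, ωT=1.475924, cosh=2.301822, sinh=2.073254; start (x,ẋ)=(0.345818, 0.762627) → end (x,ẋ)=(0.856435, 1.666966)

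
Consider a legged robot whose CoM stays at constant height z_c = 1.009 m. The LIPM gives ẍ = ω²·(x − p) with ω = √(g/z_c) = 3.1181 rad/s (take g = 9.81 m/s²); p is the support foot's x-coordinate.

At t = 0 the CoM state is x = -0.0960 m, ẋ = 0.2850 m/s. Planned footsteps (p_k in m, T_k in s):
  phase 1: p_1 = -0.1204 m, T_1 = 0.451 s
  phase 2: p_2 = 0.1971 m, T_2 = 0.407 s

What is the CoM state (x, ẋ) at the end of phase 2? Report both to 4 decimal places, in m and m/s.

phase 1: p=-0.1204, T=0.451, ωT=1.406263, cosh=2.162868, sinh=1.917810; start (x,ẋ)=(-0.096000, 0.285000) → end (x,ẋ)=(0.107665, 0.762327)
phase 2: p=0.1971, T=0.407, ωT=1.269067, cosh=1.919312, sinh=1.638218; start (x,ẋ)=(0.107665, 0.762327) → end (x,ẋ)=(0.425966, 1.006300)

x = 0.4260, ẋ = 1.0063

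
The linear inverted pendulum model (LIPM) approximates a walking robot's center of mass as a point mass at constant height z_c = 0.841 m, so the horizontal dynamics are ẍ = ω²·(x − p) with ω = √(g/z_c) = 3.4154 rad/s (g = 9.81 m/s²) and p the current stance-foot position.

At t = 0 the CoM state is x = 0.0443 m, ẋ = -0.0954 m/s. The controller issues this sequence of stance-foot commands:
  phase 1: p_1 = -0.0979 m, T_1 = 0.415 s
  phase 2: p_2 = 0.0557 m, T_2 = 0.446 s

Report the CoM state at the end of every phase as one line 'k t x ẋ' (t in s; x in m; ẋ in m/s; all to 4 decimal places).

1 0.4150 0.1585 0.7348
2 0.8610 0.7726 2.5322

phase 1: p=-0.0979, T=0.415, ωT=1.417391, cosh=2.184343, sinh=1.941998; start (x,ẋ)=(0.044300, -0.095400) → end (x,ẋ)=(0.158469, 0.734783)
phase 2: p=0.0557, T=0.446, ωT=1.523268, cosh=2.402596, sinh=2.184598; start (x,ẋ)=(0.158469, 0.734783) → end (x,ẋ)=(0.772603, 2.532176)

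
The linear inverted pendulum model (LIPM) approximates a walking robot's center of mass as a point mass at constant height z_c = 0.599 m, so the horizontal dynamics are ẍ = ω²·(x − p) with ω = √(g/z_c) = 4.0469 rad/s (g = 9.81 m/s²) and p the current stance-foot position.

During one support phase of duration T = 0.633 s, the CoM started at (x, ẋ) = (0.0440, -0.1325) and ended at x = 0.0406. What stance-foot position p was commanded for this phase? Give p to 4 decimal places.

ωT = 4.0469·0.633 = 2.561688; cosh(ωT) = 6.517421, sinh(ωT) = 6.440247
x(T) = p + (x₀−p)·cosh(ωT) + (ẋ₀/ω)·sinh(ωT) ⇒ p·(1 − cosh) = x(T) − x₀·cosh − (ẋ₀/ω)·sinh
numerator   = 0.0406 − (0.0440)·6.517421 − (-0.1325/4.0469)·6.440247 = -0.035306
denominator = 1 − 6.517421 = -5.517421
p = -0.035306 / -5.517421 = 0.0064

p = 0.0064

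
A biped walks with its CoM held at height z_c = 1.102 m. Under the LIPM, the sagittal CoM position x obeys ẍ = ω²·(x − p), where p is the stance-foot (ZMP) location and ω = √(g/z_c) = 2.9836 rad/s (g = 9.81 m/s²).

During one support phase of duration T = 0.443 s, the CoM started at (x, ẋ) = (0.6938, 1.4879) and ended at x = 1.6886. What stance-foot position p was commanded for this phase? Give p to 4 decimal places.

ωT = 2.9836·0.443 = 1.321735; cosh(ωT) = 2.008297, sinh(ωT) = 1.741624
x(T) = p + (x₀−p)·cosh(ωT) + (ẋ₀/ω)·sinh(ωT) ⇒ p·(1 − cosh) = x(T) − x₀·cosh − (ẋ₀/ω)·sinh
numerator   = 1.6886 − (0.6938)·2.008297 − (1.4879/2.9836)·1.741624 = -0.573292
denominator = 1 − 2.008297 = -1.008297
p = -0.573292 / -1.008297 = 0.5686

p = 0.5686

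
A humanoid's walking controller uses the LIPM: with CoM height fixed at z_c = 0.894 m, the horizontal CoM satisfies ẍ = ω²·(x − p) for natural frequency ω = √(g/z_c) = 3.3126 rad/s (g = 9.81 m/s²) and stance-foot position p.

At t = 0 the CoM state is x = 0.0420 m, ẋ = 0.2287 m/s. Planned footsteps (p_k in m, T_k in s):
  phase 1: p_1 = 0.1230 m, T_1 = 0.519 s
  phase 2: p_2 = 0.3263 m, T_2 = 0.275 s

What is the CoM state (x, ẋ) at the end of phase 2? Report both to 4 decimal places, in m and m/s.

phase 1: p=0.1230, T=0.519, ωT=1.719239, cosh=2.879742, sinh=2.700540; start (x,ẋ)=(0.042000, 0.228700) → end (x,ẋ)=(0.076185, -0.066013)
phase 2: p=0.3263, T=0.275, ωT=0.910965, cosh=1.444429, sinh=1.042293; start (x,ẋ)=(0.076185, -0.066013) → end (x,ẋ)=(-0.055745, -0.958925)

x = -0.0557, ẋ = -0.9589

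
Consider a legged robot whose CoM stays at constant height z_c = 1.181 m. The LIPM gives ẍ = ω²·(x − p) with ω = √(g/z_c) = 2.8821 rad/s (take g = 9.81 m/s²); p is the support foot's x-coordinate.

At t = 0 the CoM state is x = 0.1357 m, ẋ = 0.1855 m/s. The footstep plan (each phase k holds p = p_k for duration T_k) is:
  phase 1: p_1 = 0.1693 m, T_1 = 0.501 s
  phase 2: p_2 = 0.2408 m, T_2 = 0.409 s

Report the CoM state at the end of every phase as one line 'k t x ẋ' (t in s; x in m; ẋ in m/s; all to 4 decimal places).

phase 1: p=0.1693, T=0.501, ωT=1.443932, cosh=2.236661, sinh=2.000663; start (x,ẋ)=(0.135700, 0.185500) → end (x,ẋ)=(0.222916, 0.221159)
phase 2: p=0.2408, T=0.409, ωT=1.178779, cosh=1.779028, sinh=1.471374; start (x,ẋ)=(0.222916, 0.221159) → end (x,ẋ)=(0.321891, 0.317611)

1 0.5010 0.2229 0.2212
2 0.9100 0.3219 0.3176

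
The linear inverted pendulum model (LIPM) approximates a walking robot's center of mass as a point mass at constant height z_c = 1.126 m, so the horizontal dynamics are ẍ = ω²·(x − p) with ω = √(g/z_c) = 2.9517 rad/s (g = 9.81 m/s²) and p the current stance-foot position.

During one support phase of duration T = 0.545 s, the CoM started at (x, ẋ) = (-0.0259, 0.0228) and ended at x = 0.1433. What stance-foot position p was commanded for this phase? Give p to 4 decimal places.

ωT = 2.9517·0.545 = 1.608677; cosh(ωT) = 2.598173, sinh(ωT) = 2.398021
x(T) = p + (x₀−p)·cosh(ωT) + (ẋ₀/ω)·sinh(ωT) ⇒ p·(1 − cosh) = x(T) − x₀·cosh − (ẋ₀/ω)·sinh
numerator   = 0.1433 − (-0.0259)·2.598173 − (0.0228/2.9517)·2.398021 = 0.192070
denominator = 1 − 2.598173 = -1.598173
p = 0.192070 / -1.598173 = -0.1202

p = -0.1202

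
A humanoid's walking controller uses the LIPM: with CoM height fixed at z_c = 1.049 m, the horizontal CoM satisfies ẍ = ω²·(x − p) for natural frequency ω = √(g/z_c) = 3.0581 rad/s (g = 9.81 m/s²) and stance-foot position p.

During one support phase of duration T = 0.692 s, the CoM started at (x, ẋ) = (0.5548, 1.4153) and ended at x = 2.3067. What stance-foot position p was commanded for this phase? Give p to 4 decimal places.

ωT = 3.0581·0.692 = 2.116205; cosh(ωT) = 4.210035, sinh(ωT) = 4.089547
x(T) = p + (x₀−p)·cosh(ωT) + (ẋ₀/ω)·sinh(ωT) ⇒ p·(1 − cosh) = x(T) − x₀·cosh − (ẋ₀/ω)·sinh
numerator   = 2.3067 − (0.5548)·4.210035 − (1.4153/3.0581)·4.089547 = -1.921685
denominator = 1 − 4.210035 = -3.210035
p = -1.921685 / -3.210035 = 0.5986

p = 0.5986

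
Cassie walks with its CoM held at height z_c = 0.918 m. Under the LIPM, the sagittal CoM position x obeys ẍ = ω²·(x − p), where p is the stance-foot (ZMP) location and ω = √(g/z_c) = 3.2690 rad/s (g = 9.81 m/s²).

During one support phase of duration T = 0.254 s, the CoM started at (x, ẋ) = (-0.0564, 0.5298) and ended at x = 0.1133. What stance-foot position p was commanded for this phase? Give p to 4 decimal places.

ωT = 3.2690·0.254 = 0.830326; cosh(ωT) = 1.364987, sinh(ωT) = 0.929080
x(T) = p + (x₀−p)·cosh(ωT) + (ẋ₀/ω)·sinh(ωT) ⇒ p·(1 − cosh) = x(T) − x₀·cosh − (ẋ₀/ω)·sinh
numerator   = 0.1133 − (-0.0564)·1.364987 − (0.5298/3.2690)·0.929080 = 0.039711
denominator = 1 − 1.364987 = -0.364987
p = 0.039711 / -0.364987 = -0.1088

p = -0.1088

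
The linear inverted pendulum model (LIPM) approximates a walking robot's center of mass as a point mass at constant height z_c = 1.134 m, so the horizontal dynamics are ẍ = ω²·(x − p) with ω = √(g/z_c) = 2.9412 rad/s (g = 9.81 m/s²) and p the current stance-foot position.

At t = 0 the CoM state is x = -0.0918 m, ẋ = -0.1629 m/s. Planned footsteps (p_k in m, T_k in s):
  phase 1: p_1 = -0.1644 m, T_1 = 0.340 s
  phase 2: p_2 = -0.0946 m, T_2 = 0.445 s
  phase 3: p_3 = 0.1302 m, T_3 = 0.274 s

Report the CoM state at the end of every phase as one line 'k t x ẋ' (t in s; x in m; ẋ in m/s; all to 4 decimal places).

1 0.3400 -0.1175 -0.0004
2 0.7850 -0.1403 -0.1162
3 1.0590 -0.2683 -0.8688

phase 1: p=-0.1644, T=0.340, ωT=1.000008, cosh=1.543090, sinh=1.175214; start (x,ẋ)=(-0.091800, -0.162900) → end (x,ẋ)=(-0.117462, -0.000425)
phase 2: p=-0.0946, T=0.445, ωT=1.308834, cosh=1.985995, sinh=1.715860; start (x,ẋ)=(-0.117462, -0.000425) → end (x,ẋ)=(-0.140251, -0.116218)
phase 3: p=0.1302, T=0.274, ωT=0.805889, cosh=1.342688, sinh=0.895997; start (x,ẋ)=(-0.140251, -0.116218) → end (x,ẋ)=(-0.268335, -0.868766)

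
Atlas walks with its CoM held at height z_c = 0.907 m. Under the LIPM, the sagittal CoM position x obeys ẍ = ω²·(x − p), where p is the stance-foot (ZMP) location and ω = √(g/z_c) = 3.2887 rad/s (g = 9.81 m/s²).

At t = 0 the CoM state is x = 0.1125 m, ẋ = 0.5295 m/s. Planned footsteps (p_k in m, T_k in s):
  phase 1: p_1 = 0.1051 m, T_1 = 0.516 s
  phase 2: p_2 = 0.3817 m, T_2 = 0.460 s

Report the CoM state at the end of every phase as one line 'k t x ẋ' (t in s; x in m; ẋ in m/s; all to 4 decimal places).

phase 1: p=0.1051, T=0.516, ωT=1.696969, cosh=2.820310, sinh=2.637072; start (x,ẋ)=(0.112500, 0.529500) → end (x,ẋ)=(0.550554, 1.557531)
phase 2: p=0.3817, T=0.460, ωT=1.512802, cosh=2.379862, sinh=2.159570; start (x,ẋ)=(0.550554, 1.557531) → end (x,ẋ)=(1.806324, 4.905943)

1 0.5160 0.5506 1.5575
2 0.9760 1.8063 4.9059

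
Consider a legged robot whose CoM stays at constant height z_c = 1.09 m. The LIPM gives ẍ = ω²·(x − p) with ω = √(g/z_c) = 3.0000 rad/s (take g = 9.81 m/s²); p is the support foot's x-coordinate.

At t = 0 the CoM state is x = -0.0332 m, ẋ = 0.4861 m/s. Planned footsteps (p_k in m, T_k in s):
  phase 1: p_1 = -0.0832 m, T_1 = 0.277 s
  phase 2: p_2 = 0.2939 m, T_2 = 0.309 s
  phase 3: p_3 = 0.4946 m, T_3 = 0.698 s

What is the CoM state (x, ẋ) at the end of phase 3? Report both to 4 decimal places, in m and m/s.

phase 1: p=-0.0832, T=0.277, ωT=0.831000, cosh=1.365613, sinh=0.930000; start (x,ẋ)=(-0.033200, 0.486100) → end (x,ẋ)=(0.135772, 0.803325)
phase 2: p=0.2939, T=0.309, ωT=0.927000, cosh=1.461328, sinh=1.065589; start (x,ẋ)=(0.135772, 0.803325) → end (x,ẋ)=(0.348161, 0.668421)
phase 3: p=0.4946, T=0.698, ωT=2.094000, cosh=4.120256, sinh=3.997063; start (x,ẋ)=(0.348161, 0.668421) → end (x,ẋ)=(0.781806, 0.998084)

x = 0.7818, ẋ = 0.9981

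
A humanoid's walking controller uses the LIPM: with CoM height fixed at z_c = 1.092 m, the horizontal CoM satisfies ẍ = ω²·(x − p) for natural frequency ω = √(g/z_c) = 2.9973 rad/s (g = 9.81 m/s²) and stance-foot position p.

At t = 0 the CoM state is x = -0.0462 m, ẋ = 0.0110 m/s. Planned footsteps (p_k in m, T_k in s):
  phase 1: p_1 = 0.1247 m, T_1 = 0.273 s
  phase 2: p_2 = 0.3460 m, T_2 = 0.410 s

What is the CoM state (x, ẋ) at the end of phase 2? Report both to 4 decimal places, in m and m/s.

phase 1: p=0.1247, T=0.273, ωT=0.818263, cosh=1.353878, sinh=0.912681; start (x,ẋ)=(-0.046200, 0.011000) → end (x,ẋ)=(-0.103328, -0.452618)
phase 2: p=0.3460, T=0.410, ωT=1.228893, cosh=1.855030, sinh=1.562414; start (x,ẋ)=(-0.103328, -0.452618) → end (x,ẋ)=(-0.723455, -2.943834)

x = -0.7235, ẋ = -2.9438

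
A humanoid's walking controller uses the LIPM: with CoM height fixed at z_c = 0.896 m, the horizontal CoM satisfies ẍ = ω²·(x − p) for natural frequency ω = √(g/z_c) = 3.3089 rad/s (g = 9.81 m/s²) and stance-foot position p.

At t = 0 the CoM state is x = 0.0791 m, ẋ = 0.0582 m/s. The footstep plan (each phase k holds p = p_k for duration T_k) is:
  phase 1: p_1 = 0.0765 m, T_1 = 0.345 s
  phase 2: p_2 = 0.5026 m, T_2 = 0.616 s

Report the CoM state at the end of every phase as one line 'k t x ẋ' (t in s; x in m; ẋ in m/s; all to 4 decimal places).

1 0.3450 0.1057 0.1125
2 0.9610 -0.9184 -4.5163

phase 1: p=0.0765, T=0.345, ωT=1.141570, cosh=1.725500, sinh=1.406183; start (x,ẋ)=(0.079100, 0.058200) → end (x,ẋ)=(0.105720, 0.112522)
phase 2: p=0.5026, T=0.616, ωT=2.038282, cosh=3.903832, sinh=3.773579; start (x,ẋ)=(0.105720, 0.112522) → end (x,ẋ)=(-0.918431, -4.516341)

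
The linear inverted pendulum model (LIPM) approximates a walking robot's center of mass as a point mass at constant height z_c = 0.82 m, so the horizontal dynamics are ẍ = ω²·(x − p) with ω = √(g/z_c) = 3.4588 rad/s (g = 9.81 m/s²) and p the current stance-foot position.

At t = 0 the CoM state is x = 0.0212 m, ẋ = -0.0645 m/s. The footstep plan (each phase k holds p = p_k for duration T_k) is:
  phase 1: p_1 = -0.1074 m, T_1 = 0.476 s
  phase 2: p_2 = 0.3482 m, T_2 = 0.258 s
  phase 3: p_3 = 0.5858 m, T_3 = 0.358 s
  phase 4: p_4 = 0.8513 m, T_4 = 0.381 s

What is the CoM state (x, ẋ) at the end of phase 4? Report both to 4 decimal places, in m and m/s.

x = 0.5793, ẋ = -0.5842

phase 1: p=-0.1074, T=0.476, ωT=1.646389, cosh=2.690477, sinh=2.497733; start (x,ẋ)=(0.021200, -0.064500) → end (x,ẋ)=(0.192017, 0.937460)
phase 2: p=0.3482, T=0.258, ωT=0.892370, cosh=1.425296, sinh=1.015613; start (x,ẋ)=(0.192017, 0.937460) → end (x,ẋ)=(0.400861, 0.787520)
phase 3: p=0.5858, T=0.358, ωT=1.238250, cosh=1.869732, sinh=1.579841; start (x,ẋ)=(0.400861, 0.787520) → end (x,ẋ)=(0.599722, 0.461881)
phase 4: p=0.8513, T=0.381, ωT=1.317803, cosh=2.001464, sinh=1.733741; start (x,ẋ)=(0.599722, 0.461881) → end (x,ẋ)=(0.579296, -0.584191)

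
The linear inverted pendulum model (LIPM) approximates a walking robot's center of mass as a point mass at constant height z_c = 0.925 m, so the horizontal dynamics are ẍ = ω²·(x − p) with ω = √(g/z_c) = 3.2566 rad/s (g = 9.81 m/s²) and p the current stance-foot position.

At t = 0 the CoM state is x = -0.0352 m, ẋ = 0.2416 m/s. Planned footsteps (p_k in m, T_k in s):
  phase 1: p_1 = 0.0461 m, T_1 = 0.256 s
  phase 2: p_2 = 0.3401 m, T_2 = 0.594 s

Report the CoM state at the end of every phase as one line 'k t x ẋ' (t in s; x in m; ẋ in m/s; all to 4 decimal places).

1 0.2560 0.0041 0.0833
2 0.8500 -0.7599 -3.4122

phase 1: p=0.0461, T=0.256, ωT=0.833690, cosh=1.368120, sinh=0.933676; start (x,ẋ)=(-0.035200, 0.241600) → end (x,ẋ)=(0.004139, 0.083336)
phase 2: p=0.3401, T=0.594, ωT=1.934420, cosh=3.532270, sinh=3.387762; start (x,ẋ)=(0.004139, 0.083336) → end (x,ẋ)=(-0.759912, -3.412150)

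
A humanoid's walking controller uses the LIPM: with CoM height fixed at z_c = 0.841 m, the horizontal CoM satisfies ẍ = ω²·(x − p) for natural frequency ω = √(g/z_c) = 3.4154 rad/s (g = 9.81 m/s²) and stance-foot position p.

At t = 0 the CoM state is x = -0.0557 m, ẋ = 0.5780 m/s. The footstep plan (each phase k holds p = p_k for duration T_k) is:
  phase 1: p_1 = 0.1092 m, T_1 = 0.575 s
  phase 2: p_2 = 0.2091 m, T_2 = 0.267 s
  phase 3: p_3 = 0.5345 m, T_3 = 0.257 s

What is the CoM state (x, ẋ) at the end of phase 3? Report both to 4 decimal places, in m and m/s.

x = -0.1434, ẋ = -1.7695

phase 1: p=0.1092, T=0.575, ωT=1.963855, cosh=3.633532, sinh=3.493216; start (x,ẋ)=(-0.055700, 0.578000) → end (x,ẋ)=(0.101200, 0.132804)
phase 2: p=0.2091, T=0.267, ωT=0.911912, cosh=1.445416, sinh=1.043661; start (x,ẋ)=(0.101200, 0.132804) → end (x,ẋ)=(0.093721, -0.192655)
phase 3: p=0.5345, T=0.257, ωT=0.877758, cosh=1.410607, sinh=0.994893; start (x,ẋ)=(0.093721, -0.192655) → end (x,ẋ)=(-0.143386, -1.769511)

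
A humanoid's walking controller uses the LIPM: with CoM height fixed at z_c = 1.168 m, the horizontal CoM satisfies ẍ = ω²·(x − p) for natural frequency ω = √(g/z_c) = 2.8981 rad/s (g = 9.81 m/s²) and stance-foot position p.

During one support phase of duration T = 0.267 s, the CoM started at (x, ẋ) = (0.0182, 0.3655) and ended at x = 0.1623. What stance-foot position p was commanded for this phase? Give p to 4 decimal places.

p = -0.0977

ωT = 2.8981·0.267 = 0.773793; cosh(ωT) = 1.314617, sinh(ωT) = 0.853356
x(T) = p + (x₀−p)·cosh(ωT) + (ẋ₀/ω)·sinh(ωT) ⇒ p·(1 − cosh) = x(T) − x₀·cosh − (ẋ₀/ω)·sinh
numerator   = 0.1623 − (0.0182)·1.314617 − (0.3655/2.8981)·0.853356 = 0.030751
denominator = 1 − 1.314617 = -0.314617
p = 0.030751 / -0.314617 = -0.0977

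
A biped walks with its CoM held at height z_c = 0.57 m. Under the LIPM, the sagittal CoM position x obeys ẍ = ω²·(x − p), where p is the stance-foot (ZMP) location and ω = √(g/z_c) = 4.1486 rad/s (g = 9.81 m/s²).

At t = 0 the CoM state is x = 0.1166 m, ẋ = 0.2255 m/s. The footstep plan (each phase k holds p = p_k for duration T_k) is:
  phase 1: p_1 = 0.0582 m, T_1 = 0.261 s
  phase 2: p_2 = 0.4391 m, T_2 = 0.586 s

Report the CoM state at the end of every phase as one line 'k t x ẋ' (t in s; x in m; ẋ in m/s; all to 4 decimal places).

phase 1: p=0.0582, T=0.261, ωT=1.082785, cosh=1.645771, sinh=1.307120; start (x,ẋ)=(0.116600, 0.225500) → end (x,ẋ)=(0.225362, 0.687808)
phase 2: p=0.4391, T=0.586, ωT=2.431080, cosh=5.729547, sinh=5.641605; start (x,ẋ)=(0.225362, 0.687808) → end (x,ẋ)=(0.149818, -1.061649)

1 0.2610 0.2254 0.6878
2 0.8470 0.1498 -1.0616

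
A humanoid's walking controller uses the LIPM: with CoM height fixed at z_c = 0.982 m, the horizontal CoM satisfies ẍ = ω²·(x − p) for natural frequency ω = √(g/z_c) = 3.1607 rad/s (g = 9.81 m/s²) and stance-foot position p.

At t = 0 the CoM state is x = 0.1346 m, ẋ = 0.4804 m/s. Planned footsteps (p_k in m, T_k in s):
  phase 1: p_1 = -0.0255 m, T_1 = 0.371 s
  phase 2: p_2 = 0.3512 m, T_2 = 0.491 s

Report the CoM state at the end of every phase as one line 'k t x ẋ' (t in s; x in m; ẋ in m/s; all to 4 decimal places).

phase 1: p=-0.0255, T=0.371, ωT=1.172620, cosh=1.770000, sinh=1.460445; start (x,ẋ)=(0.134600, 0.480400) → end (x,ẋ)=(0.479852, 1.589334)
phase 2: p=0.3512, T=0.491, ωT=1.551904, cosh=2.466146, sinh=2.254302; start (x,ẋ)=(0.479852, 1.589334) → end (x,ẋ)=(1.802034, 4.836200)

1 0.3710 0.4799 1.5893
2 0.8620 1.8020 4.8362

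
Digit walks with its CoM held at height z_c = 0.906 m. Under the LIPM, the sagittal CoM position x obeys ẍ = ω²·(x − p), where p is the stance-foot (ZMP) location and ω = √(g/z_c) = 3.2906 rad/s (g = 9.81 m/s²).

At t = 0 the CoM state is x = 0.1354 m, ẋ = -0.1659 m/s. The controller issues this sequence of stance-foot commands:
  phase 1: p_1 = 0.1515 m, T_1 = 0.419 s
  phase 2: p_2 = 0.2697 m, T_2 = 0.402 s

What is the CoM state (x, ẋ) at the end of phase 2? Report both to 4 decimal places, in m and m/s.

x = -0.4624, ẋ = -2.3130

phase 1: p=0.1515, T=0.419, ωT=1.378761, cosh=2.110936, sinh=1.859046; start (x,ẋ)=(0.135400, -0.165900) → end (x,ẋ)=(0.023788, -0.448694)
phase 2: p=0.2697, T=0.402, ωT=1.322821, cosh=2.010190, sinh=1.743807; start (x,ẋ)=(0.023788, -0.448694) → end (x,ẋ)=(-0.462410, -2.313047)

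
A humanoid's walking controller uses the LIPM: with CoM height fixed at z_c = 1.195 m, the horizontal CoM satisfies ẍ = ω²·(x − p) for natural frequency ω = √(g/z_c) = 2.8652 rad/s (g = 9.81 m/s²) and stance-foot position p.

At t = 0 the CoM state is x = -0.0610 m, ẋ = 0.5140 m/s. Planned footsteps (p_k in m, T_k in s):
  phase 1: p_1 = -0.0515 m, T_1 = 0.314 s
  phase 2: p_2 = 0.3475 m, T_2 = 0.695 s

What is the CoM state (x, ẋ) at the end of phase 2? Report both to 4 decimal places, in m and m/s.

phase 1: p=-0.0515, T=0.314, ωT=0.899673, cosh=1.432751, sinh=1.026048; start (x,ẋ)=(-0.061000, 0.514000) → end (x,ẋ)=(0.118956, 0.708505)
phase 2: p=0.3475, T=0.695, ωT=1.991314, cosh=3.730834, sinh=3.594318; start (x,ẋ)=(0.118956, 0.708505) → end (x,ẋ)=(0.383641, 0.289667)

x = 0.3836, ẋ = 0.2897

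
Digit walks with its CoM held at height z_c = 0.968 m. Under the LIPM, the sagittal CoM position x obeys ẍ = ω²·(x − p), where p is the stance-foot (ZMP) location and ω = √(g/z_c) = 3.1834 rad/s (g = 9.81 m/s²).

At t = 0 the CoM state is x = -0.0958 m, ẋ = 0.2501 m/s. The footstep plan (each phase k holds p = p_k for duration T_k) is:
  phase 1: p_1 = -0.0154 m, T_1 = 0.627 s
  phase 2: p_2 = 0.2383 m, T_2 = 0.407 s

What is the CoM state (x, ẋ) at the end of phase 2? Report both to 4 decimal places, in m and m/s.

x = -0.2875, ẋ = -1.4339

phase 1: p=-0.0154, T=0.627, ωT=1.995992, cosh=3.747689, sinh=3.611810; start (x,ẋ)=(-0.095800, 0.250100) → end (x,ẋ)=(-0.032957, 0.012871)
phase 2: p=0.2383, T=0.407, ωT=1.295644, cosh=1.963534, sinh=1.689813; start (x,ẋ)=(-0.032957, 0.012871) → end (x,ẋ)=(-0.287490, -1.433912)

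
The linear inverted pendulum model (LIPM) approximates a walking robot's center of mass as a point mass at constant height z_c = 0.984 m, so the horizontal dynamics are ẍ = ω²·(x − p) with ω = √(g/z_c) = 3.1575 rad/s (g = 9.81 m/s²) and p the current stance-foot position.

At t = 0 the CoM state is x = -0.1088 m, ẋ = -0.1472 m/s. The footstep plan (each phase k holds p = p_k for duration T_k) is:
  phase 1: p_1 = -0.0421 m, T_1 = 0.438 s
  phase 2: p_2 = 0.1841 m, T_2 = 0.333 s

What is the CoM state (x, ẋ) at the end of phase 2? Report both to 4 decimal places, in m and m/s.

phase 1: p=-0.0421, T=0.438, ωT=1.382985, cosh=2.118807, sinh=1.867978; start (x,ẋ)=(-0.108800, -0.147200) → end (x,ẋ)=(-0.270508, -0.705294)
phase 2: p=0.1841, T=0.333, ωT=1.051448, cosh=1.605611, sinh=1.256179; start (x,ẋ)=(-0.270508, -0.705294) → end (x,ẋ)=(-0.826418, -2.935579)

x = -0.8264, ẋ = -2.9356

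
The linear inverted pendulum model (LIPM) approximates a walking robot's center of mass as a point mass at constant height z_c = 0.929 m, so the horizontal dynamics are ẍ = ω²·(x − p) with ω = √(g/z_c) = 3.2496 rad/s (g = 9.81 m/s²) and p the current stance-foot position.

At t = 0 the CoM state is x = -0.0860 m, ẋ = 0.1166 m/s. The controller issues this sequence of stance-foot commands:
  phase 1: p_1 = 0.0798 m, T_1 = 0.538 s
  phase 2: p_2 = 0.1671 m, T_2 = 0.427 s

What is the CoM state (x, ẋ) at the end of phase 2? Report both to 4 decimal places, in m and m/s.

phase 1: p=0.0798, T=0.538, ωT=1.748285, cosh=2.959407, sinh=2.785334; start (x,ẋ)=(-0.086000, 0.116600) → end (x,ẋ)=(-0.310928, -1.155626)
phase 2: p=0.1671, T=0.427, ωT=1.387579, cosh=2.127411, sinh=1.877732; start (x,ẋ)=(-0.310928, -1.155626) → end (x,ẋ)=(-1.517623, -5.375360)

x = -1.5176, ẋ = -5.3754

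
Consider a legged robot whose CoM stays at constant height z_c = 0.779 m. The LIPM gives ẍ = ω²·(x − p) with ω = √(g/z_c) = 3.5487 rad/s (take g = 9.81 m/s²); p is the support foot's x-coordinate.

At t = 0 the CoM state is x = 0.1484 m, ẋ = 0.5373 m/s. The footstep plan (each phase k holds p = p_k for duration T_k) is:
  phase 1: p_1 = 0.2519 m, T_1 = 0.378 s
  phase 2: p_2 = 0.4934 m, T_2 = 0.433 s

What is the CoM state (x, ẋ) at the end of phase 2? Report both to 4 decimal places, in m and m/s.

x = 0.3248, ẋ = -0.3631

phase 1: p=0.2519, T=0.378, ωT=1.341409, cosh=2.042952, sinh=1.781475; start (x,ẋ)=(0.148400, 0.537300) → end (x,ẋ)=(0.310183, 0.443359)
phase 2: p=0.4934, T=0.433, ωT=1.536587, cosh=2.431906, sinh=2.216792; start (x,ẋ)=(0.310183, 0.443359) → end (x,ẋ)=(0.324791, -0.363108)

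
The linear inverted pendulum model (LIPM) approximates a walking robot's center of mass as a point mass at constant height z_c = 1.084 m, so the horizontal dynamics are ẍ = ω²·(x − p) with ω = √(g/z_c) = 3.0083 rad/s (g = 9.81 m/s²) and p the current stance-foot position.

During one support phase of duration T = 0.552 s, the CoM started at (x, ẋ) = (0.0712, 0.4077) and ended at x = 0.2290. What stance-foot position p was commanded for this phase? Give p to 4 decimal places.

p = 0.1789

ωT = 3.0083·0.552 = 1.660582; cosh(ωT) = 2.726199, sinh(ωT) = 2.536171
x(T) = p + (x₀−p)·cosh(ωT) + (ẋ₀/ω)·sinh(ωT) ⇒ p·(1 − cosh) = x(T) − x₀·cosh − (ẋ₀/ω)·sinh
numerator   = 0.2290 − (0.0712)·2.726199 − (0.4077/3.0083)·2.536171 = -0.308820
denominator = 1 − 2.726199 = -1.726199
p = -0.308820 / -1.726199 = 0.1789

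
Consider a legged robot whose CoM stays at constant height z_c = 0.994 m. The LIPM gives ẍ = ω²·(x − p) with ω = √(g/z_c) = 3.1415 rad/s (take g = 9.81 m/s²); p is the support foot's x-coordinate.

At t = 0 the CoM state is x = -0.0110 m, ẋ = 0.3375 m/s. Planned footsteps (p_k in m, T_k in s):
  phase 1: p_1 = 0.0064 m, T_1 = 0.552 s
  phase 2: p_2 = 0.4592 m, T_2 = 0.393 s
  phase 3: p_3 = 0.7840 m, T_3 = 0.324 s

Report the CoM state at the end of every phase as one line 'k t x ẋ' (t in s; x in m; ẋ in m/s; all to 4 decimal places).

phase 1: p=0.0064, T=0.552, ωT=1.734108, cosh=2.920215, sinh=2.743658; start (x,ẋ)=(-0.011000, 0.337500) → end (x,ẋ)=(0.250347, 0.835599)
phase 2: p=0.4592, T=0.393, ωT=1.234610, cosh=1.863992, sinh=1.573044; start (x,ẋ)=(0.250347, 0.835599) → end (x,ẋ)=(0.488309, 0.525457)
phase 3: p=0.7840, T=0.324, ωT=1.017846, cosh=1.564300, sinh=1.202928; start (x,ẋ)=(0.488309, 0.525457) → end (x,ẋ)=(0.522656, -0.295443)

1 0.5520 0.2503 0.8356
2 0.9450 0.4883 0.5255
3 1.2690 0.5227 -0.2954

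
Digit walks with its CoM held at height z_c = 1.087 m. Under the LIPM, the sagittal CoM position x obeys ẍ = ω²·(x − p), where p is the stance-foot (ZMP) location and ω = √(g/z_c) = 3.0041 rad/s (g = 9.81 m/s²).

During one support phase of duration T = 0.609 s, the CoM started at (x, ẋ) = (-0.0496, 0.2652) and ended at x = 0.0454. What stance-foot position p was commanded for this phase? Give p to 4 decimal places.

p = 0.0292

ωT = 3.0041·0.609 = 1.829497; cosh(ωT) = 3.195623, sinh(ωT) = 3.035128
x(T) = p + (x₀−p)·cosh(ωT) + (ẋ₀/ω)·sinh(ωT) ⇒ p·(1 − cosh) = x(T) − x₀·cosh − (ẋ₀/ω)·sinh
numerator   = 0.0454 − (-0.0496)·3.195623 − (0.2652/3.0041)·3.035128 = -0.064036
denominator = 1 − 3.195623 = -2.195623
p = -0.064036 / -2.195623 = 0.0292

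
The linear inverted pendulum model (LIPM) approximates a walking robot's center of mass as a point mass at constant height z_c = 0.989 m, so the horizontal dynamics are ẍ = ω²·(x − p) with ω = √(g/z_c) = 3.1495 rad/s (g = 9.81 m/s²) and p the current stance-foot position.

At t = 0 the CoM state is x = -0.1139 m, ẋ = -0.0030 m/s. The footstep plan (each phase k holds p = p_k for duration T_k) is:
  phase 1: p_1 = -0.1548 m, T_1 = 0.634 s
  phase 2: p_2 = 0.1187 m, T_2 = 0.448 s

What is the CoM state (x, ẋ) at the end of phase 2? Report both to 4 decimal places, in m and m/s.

x = 0.1285, ẋ = 0.2367

phase 1: p=-0.1548, T=0.634, ωT=1.996783, cosh=3.750548, sinh=3.614776; start (x,ẋ)=(-0.113900, -0.003000) → end (x,ẋ)=(-0.004846, 0.454384)
phase 2: p=0.1187, T=0.448, ωT=1.410976, cosh=2.171930, sinh=1.928025; start (x,ẋ)=(-0.004846, 0.454384) → end (x,ẋ)=(0.128527, 0.236682)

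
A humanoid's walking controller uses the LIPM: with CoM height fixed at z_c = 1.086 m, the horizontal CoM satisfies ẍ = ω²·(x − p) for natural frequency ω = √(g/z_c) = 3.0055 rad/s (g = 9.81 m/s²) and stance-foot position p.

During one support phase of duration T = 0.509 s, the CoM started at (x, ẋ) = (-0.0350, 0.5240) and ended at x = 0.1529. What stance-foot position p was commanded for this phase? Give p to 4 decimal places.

ωT = 3.0055·0.509 = 1.529799; cosh(ωT) = 2.416915, sinh(ωT) = 2.200336
x(T) = p + (x₀−p)·cosh(ωT) + (ẋ₀/ω)·sinh(ωT) ⇒ p·(1 − cosh) = x(T) − x₀·cosh − (ẋ₀/ω)·sinh
numerator   = 0.1529 − (-0.0350)·2.416915 − (0.5240/3.0055)·2.200336 = -0.146130
denominator = 1 − 2.416915 = -1.416915
p = -0.146130 / -1.416915 = 0.1031

p = 0.1031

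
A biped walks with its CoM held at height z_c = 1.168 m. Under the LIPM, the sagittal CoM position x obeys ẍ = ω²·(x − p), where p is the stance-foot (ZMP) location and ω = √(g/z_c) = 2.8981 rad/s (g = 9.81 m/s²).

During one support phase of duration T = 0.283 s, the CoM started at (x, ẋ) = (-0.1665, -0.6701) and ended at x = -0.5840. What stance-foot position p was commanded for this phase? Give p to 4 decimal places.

ωT = 2.8981·0.283 = 0.820162; cosh(ωT) = 1.355614, sinh(ωT) = 0.915254
x(T) = p + (x₀−p)·cosh(ωT) + (ẋ₀/ω)·sinh(ωT) ⇒ p·(1 − cosh) = x(T) − x₀·cosh − (ẋ₀/ω)·sinh
numerator   = -0.5840 − (-0.1665)·1.355614 − (-0.6701/2.8981)·0.915254 = -0.146665
denominator = 1 − 1.355614 = -0.355614
p = -0.146665 / -0.355614 = 0.4124

p = 0.4124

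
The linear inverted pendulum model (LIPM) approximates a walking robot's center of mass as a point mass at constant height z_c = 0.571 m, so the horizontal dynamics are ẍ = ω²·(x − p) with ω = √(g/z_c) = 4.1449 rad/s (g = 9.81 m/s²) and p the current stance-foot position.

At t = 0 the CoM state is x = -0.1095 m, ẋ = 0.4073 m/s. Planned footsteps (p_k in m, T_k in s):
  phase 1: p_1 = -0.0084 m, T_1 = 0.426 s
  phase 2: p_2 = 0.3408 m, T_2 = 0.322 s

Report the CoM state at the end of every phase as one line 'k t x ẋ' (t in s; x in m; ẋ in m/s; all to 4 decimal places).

1 0.4260 -0.0337 0.0363
2 0.7480 -0.4044 -2.6705

phase 1: p=-0.0084, T=0.426, ωT=1.765727, cosh=3.008443, sinh=2.837380; start (x,ẋ)=(-0.109500, 0.407300) → end (x,ẋ)=(-0.033737, 0.036336)
phase 2: p=0.3408, T=0.322, ωT=1.334658, cosh=2.030972, sinh=1.767724; start (x,ẋ)=(-0.033737, 0.036336) → end (x,ẋ)=(-0.404378, -2.670452)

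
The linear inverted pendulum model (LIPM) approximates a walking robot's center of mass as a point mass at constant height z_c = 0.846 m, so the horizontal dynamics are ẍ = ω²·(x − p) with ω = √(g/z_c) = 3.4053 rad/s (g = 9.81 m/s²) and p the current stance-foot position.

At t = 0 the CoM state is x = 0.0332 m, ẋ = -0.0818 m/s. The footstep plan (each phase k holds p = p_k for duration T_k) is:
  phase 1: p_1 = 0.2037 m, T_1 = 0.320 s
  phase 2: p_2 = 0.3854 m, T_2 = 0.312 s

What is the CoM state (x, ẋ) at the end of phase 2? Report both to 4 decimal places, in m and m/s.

phase 1: p=0.2037, T=0.320, ωT=1.089696, cosh=1.654844, sinh=1.318526; start (x,ẋ)=(0.033200, -0.081800) → end (x,ẋ)=(-0.110124, -0.900907)
phase 2: p=0.3854, T=0.312, ωT=1.062454, cosh=1.619534, sinh=1.273927; start (x,ẋ)=(-0.110124, -0.900907) → end (x,ẋ)=(-0.754148, -3.608684)

x = -0.7541, ẋ = -3.6087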